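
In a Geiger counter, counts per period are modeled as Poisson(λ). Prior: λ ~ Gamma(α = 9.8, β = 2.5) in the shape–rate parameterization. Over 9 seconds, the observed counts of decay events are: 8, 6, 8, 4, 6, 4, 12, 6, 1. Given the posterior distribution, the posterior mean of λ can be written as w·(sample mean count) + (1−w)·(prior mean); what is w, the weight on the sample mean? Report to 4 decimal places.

0.7826

With a Gamma(shape α, rate β) prior, the Poisson likelihood is conjugate: the posterior is Gamma(α + ΣXᵢ, β + n).
Posterior mean = (α₀+S)/(β₀+n) = [n/(β₀+n)]·(S/n) + [β₀/(β₀+n)]·(α₀/β₀), so only n and β₀ enter the weight.
Weight on data w = n/(β₀+n) = 9/(2.5+9) = 9/11.5 = 0.7826.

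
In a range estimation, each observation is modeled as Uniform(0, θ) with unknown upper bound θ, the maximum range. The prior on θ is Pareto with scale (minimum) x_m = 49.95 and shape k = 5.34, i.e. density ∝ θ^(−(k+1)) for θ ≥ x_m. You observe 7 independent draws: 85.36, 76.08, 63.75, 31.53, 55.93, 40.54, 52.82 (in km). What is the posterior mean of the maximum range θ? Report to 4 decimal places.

92.8873

A Pareto(scale x_m, shape k) prior on the upper bound θ of Uniform(0, θ) is conjugate: posterior is Pareto(max(x_m, max xᵢ), k + n).
Sample maximum = 85.36; prior scale x_m = 49.95 → posterior scale = max = 85.36.
Posterior shape = 5.34 + 7 = 12.34.
E[θ|data] = k·x_m/(k−1) = 12.34·85.36/11.34 = 92.8873.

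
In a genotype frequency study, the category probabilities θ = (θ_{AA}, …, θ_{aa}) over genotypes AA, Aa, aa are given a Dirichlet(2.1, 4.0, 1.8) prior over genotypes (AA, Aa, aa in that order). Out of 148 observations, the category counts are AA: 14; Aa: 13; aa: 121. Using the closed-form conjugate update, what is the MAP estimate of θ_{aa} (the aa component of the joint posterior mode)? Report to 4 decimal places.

The Dirichlet prior is conjugate to the Multinomial likelihood: each posterior αⱼ = prior αⱼ + observed count nⱼ.
Posterior concentration: (16.1, 17.0, 122.8), total = 155.9.
Joint mode component: (α_{aa}−1)/(Σα−K) = 121.8/152.9 = 0.7966.

0.7966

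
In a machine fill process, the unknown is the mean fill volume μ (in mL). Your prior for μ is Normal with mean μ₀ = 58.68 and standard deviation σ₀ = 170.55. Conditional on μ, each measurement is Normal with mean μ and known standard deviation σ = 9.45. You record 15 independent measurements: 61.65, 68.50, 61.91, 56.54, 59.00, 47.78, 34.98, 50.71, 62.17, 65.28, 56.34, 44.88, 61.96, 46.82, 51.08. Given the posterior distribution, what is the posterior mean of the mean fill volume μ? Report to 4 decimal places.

55.3074

For Normal data with known variance σ², a Normal(μ₀, σ₀²) prior on μ is conjugate. Posterior precision = 1/σ₀² + n/σ²; posterior mean is the precision-weighted average of μ₀ and x̄.
Σxᵢ = 61.65 + 68.50 + 61.91 + 56.54 + 59.00 + 47.78 + 34.98 + 50.71 + 62.17 + 65.28 + 56.34 + 44.88 + 61.96 + 46.82 + 51.08 = 829.6, so n·x̄ = 829.6.
σ₀² = 170.55² = 29087.3025, σ² = 9.45² = 89.3025; σ² + n·σ₀² = 89.3025 + 15·29087.3025 = 436398.84.
Posterior mean = (μ₀/σ₀² + n·x̄/σ²)/(1/σ₀² + n/σ²) = (σ²·μ₀ + σ₀²·n·x̄)/(σ² + n·σ₀²) = (89.3025·58.68 + 29087.3025·829.6)/436398.84 = 24136066.4247/436398.84 = 55.3074.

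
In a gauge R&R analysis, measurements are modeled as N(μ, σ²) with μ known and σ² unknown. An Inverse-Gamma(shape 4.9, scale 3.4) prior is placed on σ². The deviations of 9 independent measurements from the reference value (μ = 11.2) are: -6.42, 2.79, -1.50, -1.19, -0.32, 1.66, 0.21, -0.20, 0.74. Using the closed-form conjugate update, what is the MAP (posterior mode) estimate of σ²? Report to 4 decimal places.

3.0267

With known mean μ and an Inverse-Gamma(α, β) prior on σ², the Normal likelihood is conjugate: posterior is Inv-Gamma(α + n/2, β + Σ(xᵢ−μ)²/2).
Σ(xᵢ−μ)² = (-6.42)² + (2.79)² + (-1.50)² + (-1.19)² + (-0.32)² + (1.66)² + (0.21)² + (-0.20)² + (0.74)² = 56.1563.
Posterior: Inv-Gamma(4.9 + 9/2, 3.4 + 56.1563/2) = Inv-Gamma(9.40, 31.47815).
Mode = β/(α+1) = 31.47815/10.40 = 3.0267.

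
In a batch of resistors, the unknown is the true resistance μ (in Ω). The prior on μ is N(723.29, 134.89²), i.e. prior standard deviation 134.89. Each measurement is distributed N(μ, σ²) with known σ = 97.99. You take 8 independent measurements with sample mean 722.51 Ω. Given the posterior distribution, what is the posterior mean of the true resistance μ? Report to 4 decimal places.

722.5583

For Normal data with known variance σ², a Normal(μ₀, σ₀²) prior on μ is conjugate. Posterior precision = 1/σ₀² + n/σ²; posterior mean is the precision-weighted average of μ₀ and x̄.
n·x̄ = 8·722.51 = 5780.08.
σ₀² = 134.89² = 18195.3121, σ² = 97.99² = 9602.0401; σ² + n·σ₀² = 9602.0401 + 8·18195.3121 = 155164.5369.
Posterior mean = (μ₀/σ₀² + n·x̄/σ²)/(1/σ₀² + n/σ²) = (σ²·μ₀ + σ₀²·n·x̄)/(σ² + n·σ₀²) = (9602.0401·723.29 + 18195.3121·5780.08)/155164.5369 = 112115419.146897/155164.5369 = 722.5583.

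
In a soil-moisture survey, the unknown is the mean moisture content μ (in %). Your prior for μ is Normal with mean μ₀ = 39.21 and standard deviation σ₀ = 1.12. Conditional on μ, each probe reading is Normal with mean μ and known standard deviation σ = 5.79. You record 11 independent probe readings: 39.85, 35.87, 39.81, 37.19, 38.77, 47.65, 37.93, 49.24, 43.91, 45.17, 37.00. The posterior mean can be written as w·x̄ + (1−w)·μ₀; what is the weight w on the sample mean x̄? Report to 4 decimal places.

For Normal data with known variance σ², a Normal(μ₀, σ₀²) prior on μ is conjugate. Posterior precision = 1/σ₀² + n/σ²; posterior mean is the precision-weighted average of μ₀ and x̄.
σ₀² = 1.12² = 1.2544, σ² = 5.79² = 33.5241. Prior precision 1/σ₀² = 1/1.2544; data precision n/σ² = 11/33.5241.
w = (n/σ²)/(1/σ₀² + n/σ²) = n·σ₀²/(σ² + n·σ₀²) = 11·1.2544/(33.5241 + 11·1.2544) = 13.7984/47.3225 = 0.2916.

0.2916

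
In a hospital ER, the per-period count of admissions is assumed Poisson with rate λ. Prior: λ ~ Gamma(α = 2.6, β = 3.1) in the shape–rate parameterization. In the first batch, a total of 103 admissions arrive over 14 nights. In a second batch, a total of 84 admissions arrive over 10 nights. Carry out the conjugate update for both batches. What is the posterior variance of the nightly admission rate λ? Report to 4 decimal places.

With a Gamma(shape α, rate β) prior, the Poisson likelihood is conjugate: the posterior is Gamma(α + ΣXᵢ, β + n).
After batch 1: Gamma(α+S, β+n) = Gamma(2.6+103, 3.1+14) = Gamma(105.6, 17.1).
After batch 2: Gamma(α+S, β+n) = Gamma(105.6+84, 17.1+10) = Gamma(189.6, 27.1).
Var = α/β² = 189.6/27.1² = 0.2582.

0.2582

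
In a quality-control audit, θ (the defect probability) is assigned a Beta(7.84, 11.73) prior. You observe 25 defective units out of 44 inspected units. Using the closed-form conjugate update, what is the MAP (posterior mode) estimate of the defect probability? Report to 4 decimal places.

0.5171

The Beta prior is conjugate to a Binomial/Bernoulli likelihood; the update adds successes to α and failures to β.
Posterior: Beta(α+k, β+n−k) = Beta(7.84+25, 11.73+19) = Beta(32.84, 30.73).
Mode of Beta(a,b) for a,b>1 is (a−1)/(a+b−2) = 31.84/61.57 = 0.5171.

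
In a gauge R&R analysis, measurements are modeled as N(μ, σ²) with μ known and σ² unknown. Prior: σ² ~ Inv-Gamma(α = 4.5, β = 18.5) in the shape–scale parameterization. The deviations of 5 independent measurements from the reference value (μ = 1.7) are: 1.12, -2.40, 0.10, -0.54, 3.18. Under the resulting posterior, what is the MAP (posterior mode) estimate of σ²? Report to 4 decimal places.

3.4018

With known mean μ and an Inverse-Gamma(α, β) prior on σ², the Normal likelihood is conjugate: posterior is Inv-Gamma(α + n/2, β + Σ(xᵢ−μ)²/2).
Σ(xᵢ−μ)² = (1.12)² + (-2.40)² + (0.10)² + (-0.54)² + (3.18)² = 17.4284.
Posterior: Inv-Gamma(4.5 + 5/2, 18.5 + 17.4284/2) = Inv-Gamma(7.00, 27.21420).
Mode = β/(α+1) = 27.21420/8.00 = 3.4018.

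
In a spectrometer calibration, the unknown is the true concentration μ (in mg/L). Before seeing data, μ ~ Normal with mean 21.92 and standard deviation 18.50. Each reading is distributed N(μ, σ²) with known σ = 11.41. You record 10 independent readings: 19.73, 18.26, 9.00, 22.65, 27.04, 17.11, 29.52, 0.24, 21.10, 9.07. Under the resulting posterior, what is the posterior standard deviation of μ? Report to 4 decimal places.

3.5414

For Normal data with known variance σ², a Normal(μ₀, σ₀²) prior on μ is conjugate. Posterior precision = 1/σ₀² + n/σ²; posterior mean is the precision-weighted average of μ₀ and x̄.
σ₀² = 18.50² = 342.25, σ² = 11.41² = 130.1881; σ² + n·σ₀² = 130.1881 + 10·342.25 = 3552.6881.
Posterior precision = 1/σ₀² + n/σ² = 1/342.25 + 10/130.1881 = (σ² + n·σ₀²)/(σ₀²σ²) = 3552.6881/(342.25·130.1881); posterior variance σₙ² = σ₀²σ²/(σ² + n·σ₀²) = 342.25·130.1881/3552.6881 = 12.541736.
Posterior SD = √σₙ² = √(342.25·130.1881/3552.6881) = 3.5414.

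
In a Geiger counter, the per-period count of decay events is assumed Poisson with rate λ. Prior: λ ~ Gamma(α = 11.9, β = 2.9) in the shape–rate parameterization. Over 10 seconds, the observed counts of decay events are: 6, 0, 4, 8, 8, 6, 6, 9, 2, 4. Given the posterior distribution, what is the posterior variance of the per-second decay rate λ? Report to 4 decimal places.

0.3900

With a Gamma(shape α, rate β) prior, the Poisson likelihood is conjugate: the posterior is Gamma(α + ΣXᵢ, β + n).
Sum of counts S = 53 over n = 10 seconds.
Posterior: Gamma(α+S, β+n) = Gamma(11.9+53, 2.9+10) = Gamma(64.9, 12.9).
Var = α/β² = 64.9/12.9² = 0.3900.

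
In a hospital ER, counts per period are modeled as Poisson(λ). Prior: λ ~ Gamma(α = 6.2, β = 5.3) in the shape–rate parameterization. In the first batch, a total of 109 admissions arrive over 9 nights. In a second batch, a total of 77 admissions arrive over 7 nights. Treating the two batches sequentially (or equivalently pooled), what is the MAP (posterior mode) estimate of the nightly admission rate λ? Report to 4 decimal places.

8.9765

With a Gamma(shape α, rate β) prior, the Poisson likelihood is conjugate: the posterior is Gamma(α + ΣXᵢ, β + n).
After batch 1: Gamma(α+S, β+n) = Gamma(6.2+109, 5.3+9) = Gamma(115.2, 14.3).
After batch 2: Gamma(α+S, β+n) = Gamma(115.2+77, 14.3+7) = Gamma(192.2, 21.3).
Mode of Gamma(α,β) for α≥1 is (α−1)/β = 191.2/21.3 = 8.9765.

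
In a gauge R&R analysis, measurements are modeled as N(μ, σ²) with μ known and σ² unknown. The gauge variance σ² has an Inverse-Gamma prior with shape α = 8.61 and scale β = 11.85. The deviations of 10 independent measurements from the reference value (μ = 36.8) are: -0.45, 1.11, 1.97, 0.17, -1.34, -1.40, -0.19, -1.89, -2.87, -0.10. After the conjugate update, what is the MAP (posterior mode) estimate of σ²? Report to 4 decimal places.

1.5282

With known mean μ and an Inverse-Gamma(α, β) prior on σ², the Normal likelihood is conjugate: posterior is Inv-Gamma(α + n/2, β + Σ(xᵢ−μ)²/2).
Σ(xᵢ−μ)² = (-0.45)² + (1.11)² + (1.97)² + (0.17)² + (-1.34)² + (-1.40)² + (-0.19)² + (-1.89)² + (-2.87)² + (-0.10)² = 20.9551.
Posterior: Inv-Gamma(8.61 + 10/2, 11.85 + 20.9551/2) = Inv-Gamma(13.61, 22.32755).
Mode = β/(α+1) = 22.32755/14.61 = 1.5282.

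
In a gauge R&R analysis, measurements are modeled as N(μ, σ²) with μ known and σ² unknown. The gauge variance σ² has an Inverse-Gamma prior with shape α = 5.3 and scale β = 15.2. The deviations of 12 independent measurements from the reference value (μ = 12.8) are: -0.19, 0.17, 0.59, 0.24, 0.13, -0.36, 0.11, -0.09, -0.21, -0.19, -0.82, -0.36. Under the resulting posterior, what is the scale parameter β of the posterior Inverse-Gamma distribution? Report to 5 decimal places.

With known mean μ and an Inverse-Gamma(α, β) prior on σ², the Normal likelihood is conjugate: posterior is Inv-Gamma(α + n/2, β + Σ(xᵢ−μ)²/2).
Σ(xᵢ−μ)² = (-0.19)² + (0.17)² + (0.59)² + (0.24)² + (0.13)² + (-0.36)² + (0.11)² + (-0.09)² + (-0.21)² + (-0.19)² + (-0.82)² + (-0.36)² = 1.5196.
Posterior: Inv-Gamma(5.3 + 12/2, 15.2 + 1.5196/2) = Inv-Gamma(11.30, 15.95980).
Posterior β = 15.95980.

15.95980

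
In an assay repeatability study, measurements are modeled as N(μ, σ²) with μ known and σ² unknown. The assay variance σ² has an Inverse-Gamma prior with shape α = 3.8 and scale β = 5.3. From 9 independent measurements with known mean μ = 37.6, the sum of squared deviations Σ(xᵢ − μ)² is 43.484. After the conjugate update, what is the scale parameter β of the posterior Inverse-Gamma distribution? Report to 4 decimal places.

With known mean μ and an Inverse-Gamma(α, β) prior on σ², the Normal likelihood is conjugate: posterior is Inv-Gamma(α + n/2, β + Σ(xᵢ−μ)²/2).
Posterior: Inv-Gamma(3.8 + 9/2, 5.3 + 43.484/2) = Inv-Gamma(8.30, 27.0420).
Posterior β = 27.0420.

27.0420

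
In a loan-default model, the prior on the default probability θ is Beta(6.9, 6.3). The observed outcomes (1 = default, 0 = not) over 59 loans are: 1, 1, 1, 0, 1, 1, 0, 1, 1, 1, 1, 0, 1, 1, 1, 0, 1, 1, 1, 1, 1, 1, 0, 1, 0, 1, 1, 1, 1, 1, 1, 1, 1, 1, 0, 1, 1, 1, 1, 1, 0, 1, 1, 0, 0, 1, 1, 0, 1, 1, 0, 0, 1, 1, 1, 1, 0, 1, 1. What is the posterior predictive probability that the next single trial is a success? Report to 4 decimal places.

The Beta prior is conjugate to a Binomial/Bernoulli likelihood; the update adds successes to α and failures to β.
Posterior: Beta(α+k, β+n−k) = Beta(6.9+45, 6.3+14) = Beta(51.9, 20.3).
For a single future Bernoulli trial, P(success | data) = α/(α+β) = 0.7188.

0.7188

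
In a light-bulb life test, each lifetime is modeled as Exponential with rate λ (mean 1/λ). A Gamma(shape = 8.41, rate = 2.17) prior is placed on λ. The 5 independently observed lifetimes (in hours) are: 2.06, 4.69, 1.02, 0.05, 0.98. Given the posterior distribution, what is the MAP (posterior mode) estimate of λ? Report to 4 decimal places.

1.1313

With a Gamma(shape α, rate β) prior on the exponential rate λ, the posterior after n observations with total T = Σxᵢ is Gamma(α+n, β+T).
Sum of observations T = 8.80 hours; n = 5.
Posterior: Gamma(8.41+5, 2.17+8.80) = Gamma(13.41, 10.97).
Mode = (α−1)/β = 1.1313.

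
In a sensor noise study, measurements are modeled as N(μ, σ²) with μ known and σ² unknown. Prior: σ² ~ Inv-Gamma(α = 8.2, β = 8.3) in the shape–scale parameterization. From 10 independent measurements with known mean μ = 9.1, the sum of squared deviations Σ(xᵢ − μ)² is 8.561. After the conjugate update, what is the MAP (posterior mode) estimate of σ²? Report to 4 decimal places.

0.8860

With known mean μ and an Inverse-Gamma(α, β) prior on σ², the Normal likelihood is conjugate: posterior is Inv-Gamma(α + n/2, β + Σ(xᵢ−μ)²/2).
Posterior: Inv-Gamma(8.2 + 10/2, 8.3 + 8.561/2) = Inv-Gamma(13.20, 12.5805).
Mode = β/(α+1) = 12.5805/14.20 = 0.8860.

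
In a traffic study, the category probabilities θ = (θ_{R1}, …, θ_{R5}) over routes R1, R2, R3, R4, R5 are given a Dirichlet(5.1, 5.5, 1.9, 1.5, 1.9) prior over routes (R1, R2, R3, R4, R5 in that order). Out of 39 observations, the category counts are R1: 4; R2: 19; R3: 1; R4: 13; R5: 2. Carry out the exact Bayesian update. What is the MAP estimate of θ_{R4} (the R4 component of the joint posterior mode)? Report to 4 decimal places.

0.2705

The Dirichlet prior is conjugate to the Multinomial likelihood: each posterior αⱼ = prior αⱼ + observed count nⱼ.
Posterior concentration: (9.1, 24.5, 2.9, 14.5, 3.9), total = 54.9.
Joint mode component: (α_{R4}−1)/(Σα−K) = 13.5/49.9 = 0.2705.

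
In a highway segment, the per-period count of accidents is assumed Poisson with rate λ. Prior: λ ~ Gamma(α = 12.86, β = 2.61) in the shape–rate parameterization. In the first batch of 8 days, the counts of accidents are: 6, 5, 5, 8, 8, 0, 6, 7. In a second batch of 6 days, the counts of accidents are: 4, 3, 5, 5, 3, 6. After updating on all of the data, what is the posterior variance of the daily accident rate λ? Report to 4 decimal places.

0.3040

With a Gamma(shape α, rate β) prior, the Poisson likelihood is conjugate: the posterior is Gamma(α + ΣXᵢ, β + n).
Batch 1: sum of counts S = 45 over n = 8 days.
After batch 1: Gamma(α+S, β+n) = Gamma(12.86+45, 2.61+8) = Gamma(57.86, 10.61).
Batch 2: sum of counts S = 26 over n = 6 days.
After batch 2: Gamma(α+S, β+n) = Gamma(57.86+26, 10.61+6) = Gamma(83.86, 16.61).
Var = α/β² = 83.86/16.61² = 0.3040.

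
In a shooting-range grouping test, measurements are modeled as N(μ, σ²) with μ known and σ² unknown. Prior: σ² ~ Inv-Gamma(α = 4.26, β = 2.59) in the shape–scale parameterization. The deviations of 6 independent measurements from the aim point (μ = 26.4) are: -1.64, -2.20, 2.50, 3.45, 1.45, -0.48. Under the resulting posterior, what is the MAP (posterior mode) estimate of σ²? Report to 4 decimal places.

2.0094

With known mean μ and an Inverse-Gamma(α, β) prior on σ², the Normal likelihood is conjugate: posterior is Inv-Gamma(α + n/2, β + Σ(xᵢ−μ)²/2).
Σ(xᵢ−μ)² = (-1.64)² + (-2.20)² + (2.50)² + (3.45)² + (1.45)² + (-0.48)² = 28.0150.
Posterior: Inv-Gamma(4.26 + 6/2, 2.59 + 28.0150/2) = Inv-Gamma(7.26, 16.59750).
Mode = β/(α+1) = 16.59750/8.26 = 2.0094.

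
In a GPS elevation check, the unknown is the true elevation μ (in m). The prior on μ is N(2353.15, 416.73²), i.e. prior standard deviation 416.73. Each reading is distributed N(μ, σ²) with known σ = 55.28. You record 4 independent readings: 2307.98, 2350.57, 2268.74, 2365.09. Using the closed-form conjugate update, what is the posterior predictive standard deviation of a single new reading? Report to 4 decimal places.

61.7778

For Normal data with known variance σ², a Normal(μ₀, σ₀²) prior on μ is conjugate. Posterior precision = 1/σ₀² + n/σ²; posterior mean is the precision-weighted average of μ₀ and x̄.
σ₀² = 416.73² = 173663.8929, σ² = 55.28² = 3055.8784; σ² + n·σ₀² = 3055.8784 + 4·173663.8929 = 697711.45.
Posterior precision = 1/σ₀² + n/σ² = 1/173663.8929 + 4/3055.8784 = (σ² + n·σ₀²)/(σ₀²σ²) = 697711.45/(173663.8929·3055.8784); posterior variance σₙ² = σ₀²σ²/(σ² + n·σ₀²) = 173663.8929·3055.8784/697711.45 = 760.623520.
Predictive variance for one new observation = σₙ² + σ² = 173663.8929·3055.8784/697711.45 + 3055.8784 = σ²·(σ₀² + 697711.45)/697711.45 = 3055.8784·871375.3429/697711.45 = 3816.501920; SD = √(3055.8784·871375.3429/697711.45) = 61.7778.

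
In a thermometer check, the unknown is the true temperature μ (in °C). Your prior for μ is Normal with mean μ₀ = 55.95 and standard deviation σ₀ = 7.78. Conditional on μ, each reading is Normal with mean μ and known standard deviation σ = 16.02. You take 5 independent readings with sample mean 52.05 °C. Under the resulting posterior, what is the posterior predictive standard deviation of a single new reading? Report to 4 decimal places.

For Normal data with known variance σ², a Normal(μ₀, σ₀²) prior on μ is conjugate. Posterior precision = 1/σ₀² + n/σ²; posterior mean is the precision-weighted average of μ₀ and x̄.
σ₀² = 7.78² = 60.5284, σ² = 16.02² = 256.6404; σ² + n·σ₀² = 256.6404 + 5·60.5284 = 559.2824.
Posterior precision = 1/σ₀² + n/σ² = 1/60.5284 + 5/256.6404 = (σ² + n·σ₀²)/(σ₀²σ²) = 559.2824/(60.5284·256.6404); posterior variance σₙ² = σ₀²σ²/(σ² + n·σ₀²) = 60.5284·256.6404/559.2824 = 27.774936.
Predictive variance for one new observation = σₙ² + σ² = 60.5284·256.6404/559.2824 + 256.6404 = σ²·(σ₀² + 559.2824)/559.2824 = 256.6404·619.8108/559.2824 = 284.415336; SD = √(256.6404·619.8108/559.2824) = 16.8646.

16.8646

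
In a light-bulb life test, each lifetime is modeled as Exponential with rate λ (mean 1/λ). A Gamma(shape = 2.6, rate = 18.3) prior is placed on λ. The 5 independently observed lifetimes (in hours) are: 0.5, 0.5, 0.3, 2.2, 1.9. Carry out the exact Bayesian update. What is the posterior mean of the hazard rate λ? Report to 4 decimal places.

With a Gamma(shape α, rate β) prior on the exponential rate λ, the posterior after n observations with total T = Σxᵢ is Gamma(α+n, β+T).
Sum of observations T = 5.4 hours; n = 5.
Posterior: Gamma(2.6+5, 18.3+5.4) = Gamma(7.6, 23.7).
Posterior mean of λ = α/β = 7.6/23.7 = 0.3207.

0.3207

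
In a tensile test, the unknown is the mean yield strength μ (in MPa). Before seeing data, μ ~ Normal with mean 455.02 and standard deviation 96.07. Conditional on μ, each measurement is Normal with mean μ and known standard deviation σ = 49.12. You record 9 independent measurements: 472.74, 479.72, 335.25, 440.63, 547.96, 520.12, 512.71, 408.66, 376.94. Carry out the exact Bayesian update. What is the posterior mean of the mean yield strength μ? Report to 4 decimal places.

454.9714

For Normal data with known variance σ², a Normal(μ₀, σ₀²) prior on μ is conjugate. Posterior precision = 1/σ₀² + n/σ²; posterior mean is the precision-weighted average of μ₀ and x̄.
Σxᵢ = 472.74 + 479.72 + 335.25 + 440.63 + 547.96 + 520.12 + 512.71 + 408.66 + 376.94 = 4094.73, so n·x̄ = 4094.73.
σ₀² = 96.07² = 9229.4449, σ² = 49.12² = 2412.7744; σ² + n·σ₀² = 2412.7744 + 9·9229.4449 = 85477.7785.
Posterior mean = (μ₀/σ₀² + n·x̄/σ²)/(1/σ₀² + n/σ²) = (σ²·μ₀ + σ₀²·n·x̄)/(σ² + n·σ₀²) = (2412.7744·455.02 + 9229.4449·4094.73)/85477.7785 = 38889945.522865/85477.7785 = 454.9714.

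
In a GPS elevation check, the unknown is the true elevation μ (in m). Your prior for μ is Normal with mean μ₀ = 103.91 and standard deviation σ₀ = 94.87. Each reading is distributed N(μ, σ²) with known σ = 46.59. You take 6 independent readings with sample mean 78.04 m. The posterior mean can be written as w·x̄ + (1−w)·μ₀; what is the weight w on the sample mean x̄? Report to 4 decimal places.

For Normal data with known variance σ², a Normal(μ₀, σ₀²) prior on μ is conjugate. Posterior precision = 1/σ₀² + n/σ²; posterior mean is the precision-weighted average of μ₀ and x̄.
σ₀² = 94.87² = 9000.3169, σ² = 46.59² = 2170.6281. Prior precision 1/σ₀² = 1/9000.3169; data precision n/σ² = 6/2170.6281.
w = (n/σ²)/(1/σ₀² + n/σ²) = n·σ₀²/(σ² + n·σ₀²) = 6·9000.3169/(2170.6281 + 6·9000.3169) = 54001.9014/56172.5295 = 0.9614.

0.9614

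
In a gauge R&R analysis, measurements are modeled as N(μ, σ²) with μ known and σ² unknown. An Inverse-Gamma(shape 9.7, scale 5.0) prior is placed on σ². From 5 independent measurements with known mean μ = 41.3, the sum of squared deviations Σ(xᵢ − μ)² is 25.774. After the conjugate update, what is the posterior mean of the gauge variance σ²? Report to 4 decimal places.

1.5971

With known mean μ and an Inverse-Gamma(α, β) prior on σ², the Normal likelihood is conjugate: posterior is Inv-Gamma(α + n/2, β + Σ(xᵢ−μ)²/2).
Posterior: Inv-Gamma(9.7 + 5/2, 5.0 + 25.774/2) = Inv-Gamma(12.20, 17.8870).
E[σ²|data] = β/(α−1) = 17.8870/11.20 = 1.5971.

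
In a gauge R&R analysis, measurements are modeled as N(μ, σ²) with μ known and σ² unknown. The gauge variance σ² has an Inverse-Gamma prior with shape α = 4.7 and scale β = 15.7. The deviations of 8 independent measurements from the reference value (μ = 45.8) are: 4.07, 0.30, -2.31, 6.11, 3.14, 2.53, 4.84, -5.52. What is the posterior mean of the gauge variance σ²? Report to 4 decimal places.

With known mean μ and an Inverse-Gamma(α, β) prior on σ², the Normal likelihood is conjugate: posterior is Inv-Gamma(α + n/2, β + Σ(xᵢ−μ)²/2).
Σ(xᵢ−μ)² = (4.07)² + (0.30)² + (-2.31)² + (6.11)² + (3.14)² + (2.53)² + (4.84)² + (-5.52)² = 129.4796.
Posterior: Inv-Gamma(4.7 + 8/2, 15.7 + 129.4796/2) = Inv-Gamma(8.70, 80.43980).
E[σ²|data] = β/(α−1) = 80.43980/7.70 = 10.4467.

10.4467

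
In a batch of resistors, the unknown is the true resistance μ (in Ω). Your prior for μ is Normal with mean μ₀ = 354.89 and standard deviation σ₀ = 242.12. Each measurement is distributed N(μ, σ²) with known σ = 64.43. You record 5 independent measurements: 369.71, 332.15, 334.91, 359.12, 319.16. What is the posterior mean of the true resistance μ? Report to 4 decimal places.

For Normal data with known variance σ², a Normal(μ₀, σ₀²) prior on μ is conjugate. Posterior precision = 1/σ₀² + n/σ²; posterior mean is the precision-weighted average of μ₀ and x̄.
Σxᵢ = 369.71 + 332.15 + 334.91 + 359.12 + 319.16 = 1715.05, so n·x̄ = 1715.05.
σ₀² = 242.12² = 58622.0944, σ² = 64.43² = 4151.2249; σ² + n·σ₀² = 4151.2249 + 5·58622.0944 = 297261.6969.
Posterior mean = (μ₀/σ₀² + n·x̄/σ²)/(1/σ₀² + n/σ²) = (σ²·μ₀ + σ₀²·n·x̄)/(σ² + n·σ₀²) = (4151.2249·354.89 + 58622.0944·1715.05)/297261.6969 = 102013051.205481/297261.6969 = 343.1759.

343.1759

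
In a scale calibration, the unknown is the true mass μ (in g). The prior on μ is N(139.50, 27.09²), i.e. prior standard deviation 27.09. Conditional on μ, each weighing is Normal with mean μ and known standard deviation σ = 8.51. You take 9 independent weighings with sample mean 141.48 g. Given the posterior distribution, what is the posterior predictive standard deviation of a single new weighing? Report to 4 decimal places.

For Normal data with known variance σ², a Normal(μ₀, σ₀²) prior on μ is conjugate. Posterior precision = 1/σ₀² + n/σ²; posterior mean is the precision-weighted average of μ₀ and x̄.
σ₀² = 27.09² = 733.8681, σ² = 8.51² = 72.4201; σ² + n·σ₀² = 72.4201 + 9·733.8681 = 6677.233.
Posterior precision = 1/σ₀² + n/σ² = 1/733.8681 + 9/72.4201 = (σ² + n·σ₀²)/(σ₀²σ²) = 6677.233/(733.8681·72.4201); posterior variance σₙ² = σ₀²σ²/(σ² + n·σ₀²) = 733.8681·72.4201/6677.233 = 7.959405.
Predictive variance for one new observation = σₙ² + σ² = 733.8681·72.4201/6677.233 + 72.4201 = σ²·(σ₀² + 6677.233)/6677.233 = 72.4201·7411.1011/6677.233 = 80.379505; SD = √(72.4201·7411.1011/6677.233) = 8.9655.

8.9655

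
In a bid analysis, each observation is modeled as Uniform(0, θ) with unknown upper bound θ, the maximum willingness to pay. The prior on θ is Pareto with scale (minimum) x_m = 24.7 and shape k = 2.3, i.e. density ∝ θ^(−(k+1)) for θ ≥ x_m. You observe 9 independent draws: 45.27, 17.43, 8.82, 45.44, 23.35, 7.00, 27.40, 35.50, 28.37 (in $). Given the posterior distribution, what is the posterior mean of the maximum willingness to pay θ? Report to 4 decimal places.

49.8517

A Pareto(scale x_m, shape k) prior on the upper bound θ of Uniform(0, θ) is conjugate: posterior is Pareto(max(x_m, max xᵢ), k + n).
Sample maximum = 45.44; prior scale x_m = 24.7 → posterior scale = max = 45.44.
Posterior shape = 2.3 + 9 = 11.3.
E[θ|data] = k·x_m/(k−1) = 11.3·45.44/10.3 = 49.8517.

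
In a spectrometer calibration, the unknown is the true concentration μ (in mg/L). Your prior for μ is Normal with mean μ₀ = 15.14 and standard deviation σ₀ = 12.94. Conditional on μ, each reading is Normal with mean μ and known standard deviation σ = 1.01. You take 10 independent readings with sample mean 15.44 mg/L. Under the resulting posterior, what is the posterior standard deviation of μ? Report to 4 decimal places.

For Normal data with known variance σ², a Normal(μ₀, σ₀²) prior on μ is conjugate. Posterior precision = 1/σ₀² + n/σ²; posterior mean is the precision-weighted average of μ₀ and x̄.
σ₀² = 12.94² = 167.4436, σ² = 1.01² = 1.0201; σ² + n·σ₀² = 1.0201 + 10·167.4436 = 1675.4561.
Posterior precision = 1/σ₀² + n/σ² = 1/167.4436 + 10/1.0201 = (σ² + n·σ₀²)/(σ₀²σ²) = 1675.4561/(167.4436·1.0201); posterior variance σₙ² = σ₀²σ²/(σ² + n·σ₀²) = 167.4436·1.0201/1675.4561 = 0.101948.
Posterior SD = √σₙ² = √(167.4436·1.0201/1675.4561) = 0.3193.

0.3193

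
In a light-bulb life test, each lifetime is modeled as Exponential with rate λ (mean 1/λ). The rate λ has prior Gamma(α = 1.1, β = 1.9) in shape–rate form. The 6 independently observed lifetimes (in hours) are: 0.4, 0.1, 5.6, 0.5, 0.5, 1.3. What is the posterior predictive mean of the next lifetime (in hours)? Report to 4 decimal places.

1.6885

With a Gamma(shape α, rate β) prior on the exponential rate λ, the posterior after n observations with total T = Σxᵢ is Gamma(α+n, β+T).
Sum of observations T = 8.4 hours; n = 6.
Posterior: Gamma(1.1+6, 1.9+8.4) = Gamma(7.1, 10.3).
The predictive distribution for the next observation is Lomax; its mean is β/(α−1) = 10.3/6.1 = 1.6885.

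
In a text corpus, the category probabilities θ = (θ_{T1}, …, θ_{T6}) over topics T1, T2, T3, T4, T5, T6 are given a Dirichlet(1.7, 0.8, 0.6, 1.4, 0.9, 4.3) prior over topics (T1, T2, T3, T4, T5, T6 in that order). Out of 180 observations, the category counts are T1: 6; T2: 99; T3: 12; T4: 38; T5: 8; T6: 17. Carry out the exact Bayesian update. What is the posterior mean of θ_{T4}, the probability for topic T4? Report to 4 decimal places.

0.2077

The Dirichlet prior is conjugate to the Multinomial likelihood: each posterior αⱼ = prior αⱼ + observed count nⱼ.
Posterior concentration: (7.7, 99.8, 12.6, 39.4, 8.9, 21.3), total = 189.7.
E[θ_{T4}|data] = α_{T4}/Σα = 39.4/189.7 = 0.2077.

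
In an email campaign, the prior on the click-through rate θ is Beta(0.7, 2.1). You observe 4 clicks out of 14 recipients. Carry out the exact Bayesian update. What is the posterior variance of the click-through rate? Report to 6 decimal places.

The Beta prior is conjugate to a Binomial/Bernoulli likelihood; the update adds successes to α and failures to β.
Posterior: Beta(α+k, β+n−k) = Beta(0.7+4, 2.1+10) = Beta(4.7, 12.1).
Var = αβ/((α+β)²(α+β+1)) = 4.7·12.1/(16.8²·17.8) = 0.011320.

0.011320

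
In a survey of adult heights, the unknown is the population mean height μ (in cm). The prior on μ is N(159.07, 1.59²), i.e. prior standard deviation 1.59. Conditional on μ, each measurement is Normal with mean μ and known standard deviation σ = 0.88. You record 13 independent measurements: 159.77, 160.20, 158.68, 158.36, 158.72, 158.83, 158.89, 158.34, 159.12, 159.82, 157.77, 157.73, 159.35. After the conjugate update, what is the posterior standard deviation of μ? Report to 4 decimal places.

For Normal data with known variance σ², a Normal(μ₀, σ₀²) prior on μ is conjugate. Posterior precision = 1/σ₀² + n/σ²; posterior mean is the precision-weighted average of μ₀ and x̄.
σ₀² = 1.59² = 2.5281, σ² = 0.88² = 0.7744; σ² + n·σ₀² = 0.7744 + 13·2.5281 = 33.6397.
Posterior precision = 1/σ₀² + n/σ² = 1/2.5281 + 13/0.7744 = (σ² + n·σ₀²)/(σ₀²σ²) = 33.6397/(2.5281·0.7744); posterior variance σₙ² = σ₀²σ²/(σ² + n·σ₀²) = 2.5281·0.7744/33.6397 = 0.058198.
Posterior SD = √σₙ² = √(2.5281·0.7744/33.6397) = 0.2412.

0.2412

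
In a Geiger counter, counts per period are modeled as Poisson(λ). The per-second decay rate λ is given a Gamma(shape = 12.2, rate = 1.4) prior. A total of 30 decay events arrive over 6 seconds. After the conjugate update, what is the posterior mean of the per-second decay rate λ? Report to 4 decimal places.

With a Gamma(shape α, rate β) prior, the Poisson likelihood is conjugate: the posterior is Gamma(α + ΣXᵢ, β + n).
Posterior: Gamma(α+S, β+n) = Gamma(12.2+30, 1.4+6) = Gamma(42.2, 7.4).
Posterior mean = α/β = 42.2/7.4 = 5.7027.

5.7027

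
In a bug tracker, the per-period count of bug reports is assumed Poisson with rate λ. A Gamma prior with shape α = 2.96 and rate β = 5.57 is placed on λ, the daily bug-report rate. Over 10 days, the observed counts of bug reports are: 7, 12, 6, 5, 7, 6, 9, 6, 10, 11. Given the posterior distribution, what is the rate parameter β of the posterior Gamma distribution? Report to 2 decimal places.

With a Gamma(shape α, rate β) prior, the Poisson likelihood is conjugate: the posterior is Gamma(α + ΣXᵢ, β + n).
Sum of counts S = 79 over n = 10 days.
Posterior: Gamma(α+S, β+n) = Gamma(2.96+79, 5.57+10) = Gamma(81.96, 15.57).
Posterior β = 15.57.

15.57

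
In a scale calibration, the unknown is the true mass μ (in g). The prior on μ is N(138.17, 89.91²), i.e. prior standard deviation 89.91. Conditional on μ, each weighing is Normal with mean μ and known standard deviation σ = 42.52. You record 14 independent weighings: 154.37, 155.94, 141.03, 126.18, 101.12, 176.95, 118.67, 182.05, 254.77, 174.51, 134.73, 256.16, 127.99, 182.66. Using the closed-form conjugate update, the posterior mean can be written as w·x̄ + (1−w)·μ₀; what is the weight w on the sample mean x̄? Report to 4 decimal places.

0.9843

For Normal data with known variance σ², a Normal(μ₀, σ₀²) prior on μ is conjugate. Posterior precision = 1/σ₀² + n/σ²; posterior mean is the precision-weighted average of μ₀ and x̄.
σ₀² = 89.91² = 8083.8081, σ² = 42.52² = 1807.9504. Prior precision 1/σ₀² = 1/8083.8081; data precision n/σ² = 14/1807.9504.
w = (n/σ²)/(1/σ₀² + n/σ²) = n·σ₀²/(σ² + n·σ₀²) = 14·8083.8081/(1807.9504 + 14·8083.8081) = 113173.3134/114981.2638 = 0.9843.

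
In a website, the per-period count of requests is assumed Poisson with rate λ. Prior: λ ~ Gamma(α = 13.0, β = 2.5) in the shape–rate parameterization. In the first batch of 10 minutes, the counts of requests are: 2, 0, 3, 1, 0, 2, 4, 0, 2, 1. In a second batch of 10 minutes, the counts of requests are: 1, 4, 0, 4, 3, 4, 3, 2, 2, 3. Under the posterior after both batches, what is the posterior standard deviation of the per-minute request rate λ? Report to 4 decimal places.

0.3266

With a Gamma(shape α, rate β) prior, the Poisson likelihood is conjugate: the posterior is Gamma(α + ΣXᵢ, β + n).
Batch 1: sum of counts S = 15 over n = 10 minutes.
After batch 1: Gamma(α+S, β+n) = Gamma(13.0+15, 2.5+10) = Gamma(28.0, 12.5).
Batch 2: sum of counts S = 26 over n = 10 minutes.
After batch 2: Gamma(α+S, β+n) = Gamma(28.0+26, 12.5+10) = Gamma(54.0, 22.5).
SD = √α/β = √54.0/22.5 = 0.3266.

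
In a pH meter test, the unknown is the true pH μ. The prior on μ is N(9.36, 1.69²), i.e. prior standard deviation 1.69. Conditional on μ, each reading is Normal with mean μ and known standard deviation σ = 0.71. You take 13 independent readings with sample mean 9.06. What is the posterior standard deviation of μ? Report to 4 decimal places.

0.1956

For Normal data with known variance σ², a Normal(μ₀, σ₀²) prior on μ is conjugate. Posterior precision = 1/σ₀² + n/σ²; posterior mean is the precision-weighted average of μ₀ and x̄.
σ₀² = 1.69² = 2.8561, σ² = 0.71² = 0.5041; σ² + n·σ₀² = 0.5041 + 13·2.8561 = 37.6334.
Posterior precision = 1/σ₀² + n/σ² = 1/2.8561 + 13/0.5041 = (σ² + n·σ₀²)/(σ₀²σ²) = 37.6334/(2.8561·0.5041); posterior variance σₙ² = σ₀²σ²/(σ² + n·σ₀²) = 2.8561·0.5041/37.6334 = 0.038258.
Posterior SD = √σₙ² = √(2.8561·0.5041/37.6334) = 0.1956.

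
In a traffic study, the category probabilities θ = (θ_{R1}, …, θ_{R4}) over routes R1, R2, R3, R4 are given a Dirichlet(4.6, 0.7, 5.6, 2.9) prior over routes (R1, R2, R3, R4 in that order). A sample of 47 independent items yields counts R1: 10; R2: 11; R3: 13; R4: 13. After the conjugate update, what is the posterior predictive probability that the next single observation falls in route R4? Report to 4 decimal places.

0.2615

The Dirichlet prior is conjugate to the Multinomial likelihood: each posterior αⱼ = prior αⱼ + observed count nⱼ.
Posterior concentration: (14.6, 11.7, 18.6, 15.9), total = 60.8.
P(next = R4 | data) = α_{R4}/Σα = 0.2615.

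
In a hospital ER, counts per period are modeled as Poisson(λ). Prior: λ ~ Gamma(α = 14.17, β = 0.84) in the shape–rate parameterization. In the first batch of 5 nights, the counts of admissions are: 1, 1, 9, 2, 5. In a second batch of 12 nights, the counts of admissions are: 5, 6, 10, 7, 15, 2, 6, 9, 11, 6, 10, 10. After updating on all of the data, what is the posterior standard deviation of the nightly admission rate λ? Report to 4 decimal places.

With a Gamma(shape α, rate β) prior, the Poisson likelihood is conjugate: the posterior is Gamma(α + ΣXᵢ, β + n).
Batch 1: sum of counts S = 18 over n = 5 nights.
After batch 1: Gamma(α+S, β+n) = Gamma(14.17+18, 0.84+5) = Gamma(32.17, 5.84).
Batch 2: sum of counts S = 97 over n = 12 nights.
After batch 2: Gamma(α+S, β+n) = Gamma(32.17+97, 5.84+12) = Gamma(129.17, 17.84).
SD = √α/β = √129.17/17.84 = 0.6371.

0.6371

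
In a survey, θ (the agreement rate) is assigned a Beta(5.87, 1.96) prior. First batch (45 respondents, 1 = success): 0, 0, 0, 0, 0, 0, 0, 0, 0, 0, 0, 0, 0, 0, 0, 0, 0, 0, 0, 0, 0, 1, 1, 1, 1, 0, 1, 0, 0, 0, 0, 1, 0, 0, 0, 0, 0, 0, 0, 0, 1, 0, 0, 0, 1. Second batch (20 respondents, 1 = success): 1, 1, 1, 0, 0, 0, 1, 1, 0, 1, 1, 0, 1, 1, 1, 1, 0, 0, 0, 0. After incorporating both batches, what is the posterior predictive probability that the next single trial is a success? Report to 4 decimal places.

The Beta prior is conjugate to a Binomial/Bernoulli likelihood; the update adds successes to α and failures to β.
After batch 1: Beta(5.87+8, 1.96+37) = Beta(13.87, 38.96).
After batch 2: Beta(13.87+11, 38.96+9) = Beta(24.87, 47.96).
For a single future Bernoulli trial, P(success | data) = α/(α+β) = 0.3415.

0.3415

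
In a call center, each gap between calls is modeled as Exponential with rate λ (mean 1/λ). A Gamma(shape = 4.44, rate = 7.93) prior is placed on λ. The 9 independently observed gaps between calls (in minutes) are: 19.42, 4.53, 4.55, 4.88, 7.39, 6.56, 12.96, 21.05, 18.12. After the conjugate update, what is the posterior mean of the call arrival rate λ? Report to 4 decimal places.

With a Gamma(shape α, rate β) prior on the exponential rate λ, the posterior after n observations with total T = Σxᵢ is Gamma(α+n, β+T).
Sum of observations T = 99.46 minutes; n = 9.
Posterior: Gamma(4.44+9, 7.93+99.46) = Gamma(13.44, 107.39).
Posterior mean of λ = α/β = 13.44/107.39 = 0.1252.

0.1252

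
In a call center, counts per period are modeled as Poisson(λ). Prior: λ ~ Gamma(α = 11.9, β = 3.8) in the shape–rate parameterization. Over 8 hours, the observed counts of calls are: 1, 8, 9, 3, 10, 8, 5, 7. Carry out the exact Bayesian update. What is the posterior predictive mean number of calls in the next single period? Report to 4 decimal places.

With a Gamma(shape α, rate β) prior, the Poisson likelihood is conjugate: the posterior is Gamma(α + ΣXᵢ, β + n).
Sum of counts S = 51 over n = 8 hours.
Posterior: Gamma(α+S, β+n) = Gamma(11.9+51, 3.8+8) = Gamma(62.9, 11.8).
The predictive distribution for one future period is NegBinom with mean α/β = 5.3305.

5.3305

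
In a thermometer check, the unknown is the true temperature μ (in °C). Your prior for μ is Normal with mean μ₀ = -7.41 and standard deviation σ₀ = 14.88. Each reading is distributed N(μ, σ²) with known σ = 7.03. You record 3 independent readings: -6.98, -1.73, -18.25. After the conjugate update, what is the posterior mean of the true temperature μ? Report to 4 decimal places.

-8.8775

For Normal data with known variance σ², a Normal(μ₀, σ₀²) prior on μ is conjugate. Posterior precision = 1/σ₀² + n/σ²; posterior mean is the precision-weighted average of μ₀ and x̄.
Σxᵢ = (-6.98) + (-1.73) + (-18.25) = -26.96, so n·x̄ = -26.96.
σ₀² = 14.88² = 221.4144, σ² = 7.03² = 49.4209; σ² + n·σ₀² = 49.4209 + 3·221.4144 = 713.6641.
Posterior mean = (μ₀/σ₀² + n·x̄/σ²)/(1/σ₀² + n/σ²) = (σ²·μ₀ + σ₀²·n·x̄)/(σ² + n·σ₀²) = (49.4209·(-7.41) + 221.4144·(-26.96))/713.6641 = -6335.541093/713.6641 = -8.8775.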